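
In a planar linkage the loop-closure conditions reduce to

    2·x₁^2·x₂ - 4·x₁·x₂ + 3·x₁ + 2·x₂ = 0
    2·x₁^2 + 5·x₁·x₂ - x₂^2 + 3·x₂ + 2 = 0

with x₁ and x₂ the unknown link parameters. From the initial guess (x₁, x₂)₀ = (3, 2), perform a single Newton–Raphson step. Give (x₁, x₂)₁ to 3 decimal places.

At (3, 2): F = (25.000, 52.000).
Jacobian J = [[4·x₁·x₂ - 4·x₂ + 3, 2·x₁^2 - 4·x₁ + 2], [4·x₁ + 5·x₂, 5·x₁ - 2·x₂ + 3]].
At the point, J = [[19.000, 8.000], [22.000, 14.000]] (det J = 90.000).
Solving J·Δ = −F gives Δ = (0.733, -4.867).
Then the next iterate is (x₁, x₂)₁ = (3.733, -2.867).

(3.733, -2.867)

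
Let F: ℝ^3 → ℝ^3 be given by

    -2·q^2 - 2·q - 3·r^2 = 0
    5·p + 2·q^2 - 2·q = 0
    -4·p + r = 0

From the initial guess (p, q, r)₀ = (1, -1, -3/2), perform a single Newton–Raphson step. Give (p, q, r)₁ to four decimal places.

(-0.2146, -0.5122, -0.8584)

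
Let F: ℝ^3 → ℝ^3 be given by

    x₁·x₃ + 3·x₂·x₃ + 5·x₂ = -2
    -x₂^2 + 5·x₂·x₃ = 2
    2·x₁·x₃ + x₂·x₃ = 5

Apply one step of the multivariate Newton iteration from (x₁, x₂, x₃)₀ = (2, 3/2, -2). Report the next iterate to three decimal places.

At (2, 3/2, -2): F = (-3.500, -19.250, -16.000).
Jacobian J = [[x₃, 3·x₃ + 5, x₁ + 3·x₂], [0, -2·x₂ + 5·x₃, 5·x₂], [2·x₃, x₃, 2·x₁ + x₂]].
At the point, J = [[-2.000, -1.000, 6.500], [0.000, -13.000, 7.500], [-4.000, -2.000, 5.500]] (det J = -195.000).
Solving J·Δ = −F gives Δ = (-4.563, -2.173, -1.200).
Then the next iterate is (x₁, x₂, x₃)₁ = (-2.563, -0.673, -3.200).

(-2.563, -0.673, -3.200)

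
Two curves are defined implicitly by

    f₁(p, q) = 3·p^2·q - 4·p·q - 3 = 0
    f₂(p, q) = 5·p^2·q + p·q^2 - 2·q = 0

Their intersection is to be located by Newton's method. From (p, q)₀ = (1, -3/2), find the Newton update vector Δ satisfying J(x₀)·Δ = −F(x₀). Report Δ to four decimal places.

(-0.1765, -0.9706)

At (1, -3/2): F = (-1.5000, -2.2500).
Jacobian J = [[6·p·q - 4·q, 3·p^2 - 4·p], [10·p·q + q^2, 5·p^2 + 2·p·q - 2]].
At the point, J = [[-3.0000, -1.0000], [-12.7500, 0.0000]] (det J = -12.7500).
Solving J·Δ = −F gives Δ = (-0.1765, -0.9706).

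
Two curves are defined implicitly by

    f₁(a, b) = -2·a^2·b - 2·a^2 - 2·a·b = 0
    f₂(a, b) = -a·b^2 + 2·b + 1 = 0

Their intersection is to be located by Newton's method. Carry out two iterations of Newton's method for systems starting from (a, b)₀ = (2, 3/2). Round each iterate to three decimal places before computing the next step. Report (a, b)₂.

(1.472, -7.532)

At (2, 3/2): F = (-26.000, -0.500).
Jacobian J = [[-4·a·b - 4·a - 2·b, -2·a^2 - 2·a], [-b^2, -2·a·b + 2]].
At the point, J = [[-23.000, -12.000], [-2.250, -4.000]] (det J = 65.000).
Solving J·Δ = −F gives Δ = (-1.508, 0.723).
Then the next iterate is (a, b)₁ = (0.492, 2.223).
Round to (0.492, 2.223) and repeat: F = (-3.74778, 3.01467), J = [[-10.78886, -1.46813], [-4.94173, -0.18743]].
Δ = (0.980, -9.755), so (a, b)₂ = (1.472, -7.532).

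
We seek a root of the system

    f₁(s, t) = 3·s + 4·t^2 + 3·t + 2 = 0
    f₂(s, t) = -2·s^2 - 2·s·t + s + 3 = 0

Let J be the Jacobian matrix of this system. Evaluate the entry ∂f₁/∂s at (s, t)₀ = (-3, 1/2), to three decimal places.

3.000

∂f₁/∂s = 3.
At (-3, 1/2) this is 3.000.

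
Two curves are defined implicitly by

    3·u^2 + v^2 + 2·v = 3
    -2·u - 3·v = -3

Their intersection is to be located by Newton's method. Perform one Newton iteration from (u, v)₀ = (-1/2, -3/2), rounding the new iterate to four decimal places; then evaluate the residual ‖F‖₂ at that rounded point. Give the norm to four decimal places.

39.0000

At (-1/2, -3/2): F = (-3.0000, 8.5000).
Jacobian J = [[6·u, 2·v + 2], [-2, -3]].
At the point, J = [[-3.0000, -1.0000], [-2.0000, -3.0000]] (det J = 7.0000).
Solving J·Δ = −F gives Δ = (-2.5000, 4.5000).
Then the next iterate is (u, v)₁ = (-3.0000, 3.0000).
Re-evaluating at (-3.0000, 3.0000): F = (39.0000, 0.0000), so ‖F‖₂ = 39.0000.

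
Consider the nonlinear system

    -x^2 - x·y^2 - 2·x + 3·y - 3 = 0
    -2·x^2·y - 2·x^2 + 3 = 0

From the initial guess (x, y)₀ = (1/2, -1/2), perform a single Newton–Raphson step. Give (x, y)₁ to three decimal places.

(1.805, 2.390)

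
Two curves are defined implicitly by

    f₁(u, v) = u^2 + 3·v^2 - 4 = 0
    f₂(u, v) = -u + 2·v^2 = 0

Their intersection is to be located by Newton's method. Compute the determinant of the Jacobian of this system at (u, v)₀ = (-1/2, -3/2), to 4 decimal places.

J = [[2·u, 6·v], [-1, 4·v]].
At the point, J = [[-1.0000, -9.0000], [-1.0000, -6.0000]].
det J = -3.0000.

-3.0000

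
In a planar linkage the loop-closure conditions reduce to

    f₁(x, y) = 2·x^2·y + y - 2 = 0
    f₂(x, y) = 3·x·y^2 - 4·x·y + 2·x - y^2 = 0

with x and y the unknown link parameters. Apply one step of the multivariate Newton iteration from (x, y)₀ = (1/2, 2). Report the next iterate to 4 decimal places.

At (1/2, 2): F = (1.0000, -1.0000).
Jacobian J = [[4·x·y, 2·x^2 + 1], [3·y^2 - 4·y + 2, 6·x·y - 4·x - 2·y]].
At the point, J = [[4.0000, 1.5000], [6.0000, 0.0000]] (det J = -9.0000).
Solving J·Δ = −F gives Δ = (0.1667, -1.1111).
Then the next iterate is (x, y)₁ = (0.6667, 0.8889).

(0.6667, 0.8889)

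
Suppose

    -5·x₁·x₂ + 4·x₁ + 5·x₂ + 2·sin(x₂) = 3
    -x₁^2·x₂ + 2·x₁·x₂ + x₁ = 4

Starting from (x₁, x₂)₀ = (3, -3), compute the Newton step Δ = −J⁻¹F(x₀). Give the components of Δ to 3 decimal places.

At (3, -3): F = (38.71776, 8.000).
Jacobian J = [[-5·x₂ + 4, -5·x₁ + 2·cos(x₂) + 5], [-2·x₁·x₂ + 2·x₂ + 1, -x₁^2 + 2·x₁]].
At the point, J = [[19.000, -11.97998], [13.000, -3.000]] (det J = 98.73980).
Solving J·Δ = −F gives Δ = (0.206, 3.558).

(0.206, 3.558)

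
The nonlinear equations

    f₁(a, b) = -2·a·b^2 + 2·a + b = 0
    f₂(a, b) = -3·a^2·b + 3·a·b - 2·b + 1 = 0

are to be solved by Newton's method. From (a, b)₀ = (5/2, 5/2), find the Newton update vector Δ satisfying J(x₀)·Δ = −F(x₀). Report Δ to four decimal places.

(-0.7856, -0.6459)

At (5/2, 5/2): F = (-23.7500, -32.1250).
Jacobian J = [[-2·b^2 + 2, -4·a·b + 1], [-6·a·b + 3·b, -3·a^2 + 3·a - 2]].
At the point, J = [[-10.5000, -24.0000], [-30.0000, -13.2500]] (det J = -580.8750).
Solving J·Δ = −F gives Δ = (-0.7856, -0.6459).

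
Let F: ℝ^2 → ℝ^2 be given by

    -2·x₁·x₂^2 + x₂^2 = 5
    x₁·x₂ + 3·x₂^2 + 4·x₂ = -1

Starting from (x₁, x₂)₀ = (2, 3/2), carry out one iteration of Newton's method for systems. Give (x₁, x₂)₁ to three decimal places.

At (2, 3/2): F = (-11.750, 16.750).
Jacobian J = [[-2·x₂^2, -4·x₁·x₂ + 2·x₂], [x₂, x₁ + 6·x₂ + 4]].
At the point, J = [[-4.500, -9.000], [1.500, 15.000]] (det J = -54.000).
Solving J·Δ = −F gives Δ = (-0.472, -1.069).
Then the next iterate is (x₁, x₂)₁ = (1.528, 0.431).

(1.528, 0.431)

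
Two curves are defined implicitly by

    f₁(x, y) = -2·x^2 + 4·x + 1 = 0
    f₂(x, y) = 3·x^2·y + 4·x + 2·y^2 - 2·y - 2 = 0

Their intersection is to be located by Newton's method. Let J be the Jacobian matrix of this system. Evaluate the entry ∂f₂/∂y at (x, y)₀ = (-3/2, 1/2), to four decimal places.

6.7500

∂f₂/∂y = 3·x^2 + 4·y - 2.
At (-3/2, 1/2) this is 6.7500.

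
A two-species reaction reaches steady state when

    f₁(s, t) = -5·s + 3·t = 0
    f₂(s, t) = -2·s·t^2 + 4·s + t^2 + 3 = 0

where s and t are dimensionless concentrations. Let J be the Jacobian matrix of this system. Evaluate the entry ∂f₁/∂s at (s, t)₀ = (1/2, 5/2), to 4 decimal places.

∂f₁/∂s = -5.
At (1/2, 5/2) this is -5.0000.

-5.0000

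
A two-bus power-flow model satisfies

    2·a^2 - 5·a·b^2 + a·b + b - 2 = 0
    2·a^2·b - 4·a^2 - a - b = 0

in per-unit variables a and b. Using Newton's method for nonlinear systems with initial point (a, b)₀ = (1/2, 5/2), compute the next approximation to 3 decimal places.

At (1/2, 5/2): F = (-13.375, -2.750).
Jacobian J = [[4·a - 5·b^2 + b, -10·a·b + a + 1], [4·a·b - 8·a - 1, 2·a^2 - 1]].
At the point, J = [[-26.750, -11.000], [0.000, -0.500]] (det J = 13.375).
Solving J·Δ = −F gives Δ = (1.762, -5.500).
Then the next iterate is (a, b)₁ = (2.262, -3.000).

(2.262, -3.000)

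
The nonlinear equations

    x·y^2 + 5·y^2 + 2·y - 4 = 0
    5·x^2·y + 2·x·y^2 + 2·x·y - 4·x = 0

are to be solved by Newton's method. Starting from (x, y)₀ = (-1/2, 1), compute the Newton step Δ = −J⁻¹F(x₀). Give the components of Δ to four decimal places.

(0.3404, -0.2582)

At (-1/2, 1): F = (2.5000, 1.2500).
Jacobian J = [[y^2, 2·x·y + 10·y + 2], [10·x·y + 2·y^2 + 2·y - 4, 5·x^2 + 4·x·y + 2·x]].
At the point, J = [[1.0000, 11.0000], [-5.0000, -1.7500]] (det J = 53.2500).
Solving J·Δ = −F gives Δ = (0.3404, -0.2582).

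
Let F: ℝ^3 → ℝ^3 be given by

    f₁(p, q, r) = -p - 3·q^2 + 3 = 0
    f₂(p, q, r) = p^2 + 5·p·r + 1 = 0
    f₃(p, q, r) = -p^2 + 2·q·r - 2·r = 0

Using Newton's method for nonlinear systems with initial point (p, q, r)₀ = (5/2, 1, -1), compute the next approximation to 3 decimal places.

(1.339, 0.777, -0.580)

At (5/2, 1, -1): F = (-2.500, -5.250, -6.250).
Jacobian J = [[-1, -6·q, 0], [2·p + 5·r, 0, 5·p], [-2·p, 2·r, 2·q - 2]].
At the point, J = [[-1.000, -6.000, 0.000], [0.000, 0.000, 12.500], [-5.000, -2.000, 0.000]] (det J = 350.000).
Solving J·Δ = −F gives Δ = (-1.161, -0.223, 0.420).
Then the next iterate is (p, q, r)₁ = (1.339, 0.777, -0.580).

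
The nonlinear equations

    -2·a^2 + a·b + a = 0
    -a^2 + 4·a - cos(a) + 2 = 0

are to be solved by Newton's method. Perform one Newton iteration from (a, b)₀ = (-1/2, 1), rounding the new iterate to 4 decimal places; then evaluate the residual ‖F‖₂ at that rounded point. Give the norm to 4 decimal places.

At (-1/2, 1): F = (-1.5000, -1.127583).
Jacobian J = [[-4·a + b + 1, a], [-2·a + sin(a) + 4, 0]].
At the point, J = [[4.0000, -0.5000], [4.520574, 0.0000]] (det J = 2.260287).
Solving J·Δ = −F gives Δ = (0.2494, -1.0045).
Then the next iterate is (a, b)₁ = (-0.2506, -0.0045).
Re-evaluating at (-0.2506, -0.0045): F = (-0.375073, -0.033964), so ‖F‖₂ = 0.3766.

0.3766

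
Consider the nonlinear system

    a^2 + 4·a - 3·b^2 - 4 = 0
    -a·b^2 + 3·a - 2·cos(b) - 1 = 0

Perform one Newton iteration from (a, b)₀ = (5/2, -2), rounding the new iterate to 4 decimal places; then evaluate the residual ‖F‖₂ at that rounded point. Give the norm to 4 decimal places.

At (5/2, -2): F = (0.2500, -2.667706).
Jacobian J = [[2·a + 4, -6·b], [-b^2 + 3, -2·a·b + 2·sin(b)]].
At the point, J = [[9.0000, 12.0000], [-1.0000, 8.181405]] (det J = 85.632646).
Solving J·Δ = −F gives Δ = (-0.3977, 0.2775).
Then the next iterate is (a, b)₁ = (2.1023, -1.7225).
Re-evaluating at (2.1023, -1.7225): F = (-0.072153, -0.628392), so ‖F‖₂ = 0.6325.

0.6325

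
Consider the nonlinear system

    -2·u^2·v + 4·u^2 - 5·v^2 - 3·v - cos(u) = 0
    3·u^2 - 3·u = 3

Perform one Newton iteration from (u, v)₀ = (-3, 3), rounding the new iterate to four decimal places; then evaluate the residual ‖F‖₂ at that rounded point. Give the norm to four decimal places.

At (-3, 3): F = (-71.010008, 33.0000).
Jacobian J = [[-4·u·v + 8·u + sin(u), -2·u^2 - 10·v - 3], [6·u - 3, 0]].
At the point, J = [[11.858880, -51.0000], [-21.0000, 0.0000]] (det J = -1071.0000).
Solving J·Δ = −F gives Δ = (1.5714, -1.0270).
Then the next iterate is (u, v)₁ = (-1.4286, 1.9730).
Re-evaluating at (-1.4286, 1.9730): F = (-25.414154, 7.408494), so ‖F‖₂ = 26.4720.

26.4720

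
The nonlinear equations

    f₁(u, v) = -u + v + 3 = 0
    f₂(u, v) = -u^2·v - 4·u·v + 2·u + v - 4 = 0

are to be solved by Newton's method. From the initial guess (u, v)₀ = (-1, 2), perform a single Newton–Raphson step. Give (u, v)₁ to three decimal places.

(10.000, 7.000)

At (-1, 2): F = (6.000, 2.000).
Jacobian J = [[-1, 1], [-2·u·v - 4·v + 2, -u^2 - 4·u + 1]].
At the point, J = [[-1.000, 1.000], [-2.000, 4.000]] (det J = -2.000).
Solving J·Δ = −F gives Δ = (11.000, 5.000).
Then the next iterate is (u, v)₁ = (10.000, 7.000).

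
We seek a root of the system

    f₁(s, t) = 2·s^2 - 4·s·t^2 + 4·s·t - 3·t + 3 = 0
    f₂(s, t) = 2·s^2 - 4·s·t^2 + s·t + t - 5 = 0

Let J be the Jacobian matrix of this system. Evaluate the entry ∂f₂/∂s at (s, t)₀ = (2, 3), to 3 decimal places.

-25.000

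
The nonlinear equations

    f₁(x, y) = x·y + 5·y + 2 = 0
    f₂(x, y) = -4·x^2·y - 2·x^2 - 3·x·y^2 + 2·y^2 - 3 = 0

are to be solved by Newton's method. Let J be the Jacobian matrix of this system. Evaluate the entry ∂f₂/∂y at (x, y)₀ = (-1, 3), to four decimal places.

26.0000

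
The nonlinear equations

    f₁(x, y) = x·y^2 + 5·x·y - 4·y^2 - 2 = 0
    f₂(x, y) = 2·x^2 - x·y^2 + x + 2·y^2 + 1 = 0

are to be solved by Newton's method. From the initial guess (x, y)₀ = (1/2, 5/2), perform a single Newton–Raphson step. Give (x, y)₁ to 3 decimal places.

At (1/2, 5/2): F = (-17.625, 11.375).
Jacobian J = [[y^2 + 5·y, 2·x·y + 5·x - 8·y], [4·x - y^2 + 1, -2·x·y + 4·y]].
At the point, J = [[18.750, -15.000], [-3.250, 7.500]] (det J = 91.875).
Solving J·Δ = −F gives Δ = (-0.418, -1.698).
Then the next iterate is (x, y)₁ = (0.082, 0.802).

(0.082, 0.802)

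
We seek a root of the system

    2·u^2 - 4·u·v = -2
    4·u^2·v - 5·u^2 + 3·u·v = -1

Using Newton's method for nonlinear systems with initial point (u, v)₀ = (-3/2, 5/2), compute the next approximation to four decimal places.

(1.8611, 7.8796)

At (-3/2, 5/2): F = (21.5000, 1.0000).
Jacobian J = [[4·u - 4·v, -4·u], [8·u·v - 10·u + 3·v, 4·u^2 + 3·u]].
At the point, J = [[-16.0000, 6.0000], [-7.5000, 4.5000]] (det J = -27.0000).
Solving J·Δ = −F gives Δ = (3.3611, 5.3796).
Then the next iterate is (u, v)₁ = (1.8611, 7.8796).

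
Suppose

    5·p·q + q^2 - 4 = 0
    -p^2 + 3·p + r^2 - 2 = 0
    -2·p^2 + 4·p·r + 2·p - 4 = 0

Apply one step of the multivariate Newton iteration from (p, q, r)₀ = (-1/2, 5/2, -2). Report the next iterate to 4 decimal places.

(-0.7708, 5.4542, -2.2083)

At (-1/2, 5/2, -2): F = (-4.0000, 0.2500, -1.5000).
Jacobian J = [[5·q, 5·p + 2·q, 0], [-2·p + 3, 0, 2·r], [-4·p + 4·r + 2, 0, 4·p]].
At the point, J = [[12.5000, 2.5000, 0.0000], [4.0000, 0.0000, -4.0000], [-4.0000, 0.0000, -2.0000]] (det J = 60.0000).
Solving J·Δ = −F gives Δ = (-0.2708, 2.9542, -0.2083).
Then the next iterate is (p, q, r)₁ = (-0.7708, 5.4542, -2.2083).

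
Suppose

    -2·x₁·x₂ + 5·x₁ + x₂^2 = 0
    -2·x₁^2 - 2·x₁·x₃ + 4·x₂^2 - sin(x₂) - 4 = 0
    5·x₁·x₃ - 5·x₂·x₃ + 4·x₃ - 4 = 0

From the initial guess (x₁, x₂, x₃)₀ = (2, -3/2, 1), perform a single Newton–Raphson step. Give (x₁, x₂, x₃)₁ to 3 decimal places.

(0.469, -0.643, 0.741)

At (2, -3/2, 1): F = (18.250, -6.00251, 17.500).
Jacobian J = [[-2·x₂ + 5, -2·x₁ + 2·x₂, 0], [-4·x₁ - 2·x₃, 8·x₂ - cos(x₂), -2·x₁], [5·x₃, -5·x₃, 5·x₁ - 5·x₂ + 4]].
At the point, J = [[8.000, -7.000, 0.000], [-10.000, -12.07074, -4.000], [5.000, -5.000, 21.500]] (det J = -3601.16680).
Solving J·Δ = −F gives Δ = (-1.531, 0.857, -0.259).
Then the next iterate is (x₁, x₂, x₃)₁ = (0.469, -0.643, 0.741).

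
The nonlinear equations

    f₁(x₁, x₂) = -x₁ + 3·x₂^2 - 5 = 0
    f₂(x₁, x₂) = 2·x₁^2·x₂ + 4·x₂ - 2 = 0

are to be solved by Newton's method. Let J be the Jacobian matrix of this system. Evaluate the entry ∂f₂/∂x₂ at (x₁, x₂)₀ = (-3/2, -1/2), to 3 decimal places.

8.500

∂f₂/∂x₂ = 2·x₁^2 + 4.
At (-3/2, -1/2) this is 8.500.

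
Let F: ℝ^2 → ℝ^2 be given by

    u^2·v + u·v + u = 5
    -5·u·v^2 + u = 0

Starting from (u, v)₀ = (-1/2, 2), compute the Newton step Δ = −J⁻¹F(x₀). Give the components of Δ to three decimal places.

(10.976, 19.905)

At (-1/2, 2): F = (-6.000, 9.500).
Jacobian J = [[2·u·v + v + 1, u^2 + u], [-5·v^2 + 1, -10·u·v]].
At the point, J = [[1.000, -0.250], [-19.000, 10.000]] (det J = 5.250).
Solving J·Δ = −F gives Δ = (10.976, 19.905).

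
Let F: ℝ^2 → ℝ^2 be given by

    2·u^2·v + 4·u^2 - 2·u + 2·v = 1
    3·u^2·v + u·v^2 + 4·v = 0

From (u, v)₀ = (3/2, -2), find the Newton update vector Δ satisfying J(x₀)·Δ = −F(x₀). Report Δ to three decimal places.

At (3/2, -2): F = (-8.000, -15.500).
Jacobian J = [[4·u·v + 8·u - 2, 2·u^2 + 2], [6·u·v + v^2, 3·u^2 + 2·u·v + 4]].
At the point, J = [[-2.000, 6.500], [-14.000, 4.750]] (det J = 81.500).
Solving J·Δ = −F gives Δ = (-0.770, 0.994).

(-0.770, 0.994)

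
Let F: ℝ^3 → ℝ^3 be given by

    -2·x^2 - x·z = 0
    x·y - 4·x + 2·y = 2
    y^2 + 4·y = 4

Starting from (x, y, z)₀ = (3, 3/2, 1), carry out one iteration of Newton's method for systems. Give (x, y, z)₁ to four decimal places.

(-0.8143, 0.8929, 10.5286)

At (3, 3/2, 1): F = (-21.0000, -6.5000, 4.2500).
Jacobian J = [[-4·x - z, 0, -x], [y - 4, x + 2, 0], [0, 2·y + 4, 0]].
At the point, J = [[-13.0000, 0.0000, -3.0000], [-2.5000, 5.0000, 0.0000], [0.0000, 7.0000, 0.0000]] (det J = 52.5000).
Solving J·Δ = −F gives Δ = (-3.8143, -0.6071, 9.5286).
Then the next iterate is (x, y, z)₁ = (-0.8143, 0.8929, 10.5286).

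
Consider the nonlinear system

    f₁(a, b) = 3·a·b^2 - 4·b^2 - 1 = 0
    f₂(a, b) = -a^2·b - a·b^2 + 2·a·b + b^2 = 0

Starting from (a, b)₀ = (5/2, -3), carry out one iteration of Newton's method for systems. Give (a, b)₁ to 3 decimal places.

(2.349, -1.742)

At (5/2, -3): F = (30.500, -9.750).
Jacobian J = [[3·b^2, 6·a·b - 8·b], [-2·a·b - b^2 + 2·b, -a^2 - 2·a·b + 2·a + 2·b]].
At the point, J = [[27.000, -21.000], [0.000, 7.750]] (det J = 209.250).
Solving J·Δ = −F gives Δ = (-0.151, 1.258).
Then the next iterate is (a, b)₁ = (2.349, -1.742).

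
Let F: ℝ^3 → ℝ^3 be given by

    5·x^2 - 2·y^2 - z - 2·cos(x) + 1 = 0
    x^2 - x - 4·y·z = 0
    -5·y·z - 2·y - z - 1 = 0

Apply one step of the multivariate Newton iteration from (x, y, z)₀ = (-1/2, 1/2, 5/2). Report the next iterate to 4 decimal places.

At (-1/2, 1/2, 5/2): F = (-2.505165, -4.2500, -10.7500).
Jacobian J = [[10·x + 2·sin(x), -4·y, -1], [2·x - 1, -4·z, -4·y], [0, -5·z - 2, -5·y - 1]].
At the point, J = [[-5.958851, -2.0000, -1.0000], [-2.0000, -10.0000, -2.0000], [0.0000, -14.5000, -3.5000]] (det J = -50.753106).
Solving J·Δ = −F gives Δ = (0.3467, 0.6997, -5.9703).
Then the next iterate is (x, y, z)₁ = (-0.1533, 1.1997, -3.4703).

(-0.1533, 1.1997, -3.4703)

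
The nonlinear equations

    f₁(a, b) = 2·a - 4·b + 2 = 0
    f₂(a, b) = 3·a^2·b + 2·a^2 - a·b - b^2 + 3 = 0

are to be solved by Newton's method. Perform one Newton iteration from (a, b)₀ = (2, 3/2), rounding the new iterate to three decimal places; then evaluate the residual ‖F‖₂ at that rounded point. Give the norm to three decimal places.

7.541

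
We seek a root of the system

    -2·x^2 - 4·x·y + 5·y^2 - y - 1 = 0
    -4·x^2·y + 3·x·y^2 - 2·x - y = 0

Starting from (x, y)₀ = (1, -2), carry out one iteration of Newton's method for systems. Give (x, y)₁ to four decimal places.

At (1, -2): F = (27.0000, 20.0000).
Jacobian J = [[-4·x - 4·y, -4·x + 10·y - 1], [-8·x·y + 3·y^2 - 2, -4·x^2 + 6·x·y - 1]].
At the point, J = [[4.0000, -25.0000], [26.0000, -17.0000]] (det J = 582.0000).
Solving J·Δ = −F gives Δ = (-0.0704, 1.0687).
Then the next iterate is (x, y)₁ = (0.9296, -0.9313).

(0.9296, -0.9313)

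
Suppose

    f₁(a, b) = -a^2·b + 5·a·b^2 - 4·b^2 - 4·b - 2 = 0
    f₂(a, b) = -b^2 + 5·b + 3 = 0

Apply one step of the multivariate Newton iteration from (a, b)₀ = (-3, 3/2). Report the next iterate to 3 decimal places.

At (-3, 3/2): F = (-64.250, 8.250).
Jacobian J = [[-2·a·b + 5·b^2, -a^2 + 10·a·b - 8·b - 4], [0, -2·b + 5]].
At the point, J = [[20.250, -70.000], [0.000, 2.000]] (det J = 40.500).
Solving J·Δ = −F gives Δ = (-11.086, -4.125).
Then the next iterate is (a, b)₁ = (-14.086, -2.625).

(-14.086, -2.625)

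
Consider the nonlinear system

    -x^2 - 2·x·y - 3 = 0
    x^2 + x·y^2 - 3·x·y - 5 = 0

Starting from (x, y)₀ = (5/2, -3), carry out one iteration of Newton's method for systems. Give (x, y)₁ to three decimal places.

(1.399, -2.070)

At (5/2, -3): F = (5.750, 46.250).
Jacobian J = [[-2·x - 2·y, -2·x], [2·x + y^2 - 3·y, 2·x·y - 3·x]].
At the point, J = [[1.000, -5.000], [23.000, -22.500]] (det J = 92.500).
Solving J·Δ = −F gives Δ = (-1.101, 0.930).
Then the next iterate is (x, y)₁ = (1.399, -2.070).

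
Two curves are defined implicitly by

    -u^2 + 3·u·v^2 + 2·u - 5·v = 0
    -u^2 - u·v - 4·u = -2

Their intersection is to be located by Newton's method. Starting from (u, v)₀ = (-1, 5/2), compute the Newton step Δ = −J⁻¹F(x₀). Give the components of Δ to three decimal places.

(1.721, 0.245)

At (-1, 5/2): F = (-34.250, 7.500).
Jacobian J = [[-2·u + 3·v^2 + 2, 6·u·v - 5], [-2·u - v - 4, -u]].
At the point, J = [[22.750, -20.000], [-4.500, 1.000]] (det J = -67.250).
Solving J·Δ = −F gives Δ = (1.721, 0.245).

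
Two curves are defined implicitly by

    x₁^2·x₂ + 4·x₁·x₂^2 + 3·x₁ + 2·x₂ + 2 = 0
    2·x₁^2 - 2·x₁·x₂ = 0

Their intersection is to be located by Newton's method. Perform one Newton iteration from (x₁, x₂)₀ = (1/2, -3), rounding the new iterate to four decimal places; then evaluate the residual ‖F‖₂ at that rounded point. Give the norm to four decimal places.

2.7055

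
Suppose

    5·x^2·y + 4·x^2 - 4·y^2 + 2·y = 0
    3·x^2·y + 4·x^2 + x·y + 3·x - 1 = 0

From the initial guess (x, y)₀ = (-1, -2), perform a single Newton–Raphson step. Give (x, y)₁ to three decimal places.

At (-1, -2): F = (-26.000, -4.000).
Jacobian J = [[10·x·y + 8·x, 5·x^2 - 8·y + 2], [6·x·y + 8·x + y + 3, 3·x^2 + x]].
At the point, J = [[12.000, 23.000], [5.000, 2.000]] (det J = -91.000).
Solving J·Δ = −F gives Δ = (0.440, 0.901).
Then the next iterate is (x, y)₁ = (-0.560, -1.099).

(-0.560, -1.099)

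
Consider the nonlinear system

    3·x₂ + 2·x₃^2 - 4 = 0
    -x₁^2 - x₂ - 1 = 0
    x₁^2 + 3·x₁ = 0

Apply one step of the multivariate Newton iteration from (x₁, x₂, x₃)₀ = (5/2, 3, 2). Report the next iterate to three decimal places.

At (5/2, 3, 2): F = (13.000, -10.250, 13.750).
Jacobian J = [[0, 3, 4·x₃], [-2·x₁, -1, 0], [2·x₁ + 3, 0, 0]].
At the point, J = [[0.000, 3.000, 8.000], [-5.000, -1.000, 0.000], [8.000, 0.000, 0.000]] (det J = 64.000).
Solving J·Δ = −F gives Δ = (-1.719, -1.656, -1.004).
Then the next iterate is (x₁, x₂, x₃)₁ = (0.781, 1.344, 0.996).

(0.781, 1.344, 0.996)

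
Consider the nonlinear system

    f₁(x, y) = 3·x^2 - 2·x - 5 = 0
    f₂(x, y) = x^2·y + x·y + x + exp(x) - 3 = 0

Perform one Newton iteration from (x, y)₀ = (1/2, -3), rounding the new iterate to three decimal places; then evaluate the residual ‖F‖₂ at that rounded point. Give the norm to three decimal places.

At (1/2, -3): F = (-5.250, -3.10128).
Jacobian J = [[6·x - 2, 0], [2·x·y + y + exp(x) + 1, x^2 + x]].
At the point, J = [[1.000, 0.000], [-3.35128, 0.750]] (det J = 0.750).
Solving J·Δ = −F gives Δ = (5.250, 27.594).
Then the next iterate is (x, y)₁ = (5.750, 24.594).
Re-evaluating at (5.750, 24.594): F = (82.68750, 1271.49529), so ‖F‖₂ = 1274.181.

1274.181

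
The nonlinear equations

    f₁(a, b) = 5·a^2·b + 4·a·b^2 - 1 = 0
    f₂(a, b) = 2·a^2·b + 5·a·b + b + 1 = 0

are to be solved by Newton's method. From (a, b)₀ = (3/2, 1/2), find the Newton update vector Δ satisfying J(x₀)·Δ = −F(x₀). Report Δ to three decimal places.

At (3/2, 1/2): F = (6.125, 7.500).
Jacobian J = [[10·a·b + 4·b^2, 5·a^2 + 8·a·b], [4·a·b + 5·b, 2·a^2 + 5·a + 1]].
At the point, J = [[8.500, 17.250], [5.500, 13.000]] (det J = 15.625).
Solving J·Δ = −F gives Δ = (3.184, -1.924).

(3.184, -1.924)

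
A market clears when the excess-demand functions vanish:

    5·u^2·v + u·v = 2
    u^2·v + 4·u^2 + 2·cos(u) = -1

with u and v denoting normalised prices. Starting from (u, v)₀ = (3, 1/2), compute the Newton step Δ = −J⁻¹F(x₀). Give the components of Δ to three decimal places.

At (3, 1/2): F = (22.000, 39.52002).
Jacobian J = [[10·u·v + v, 5·u^2 + u], [2·u·v + 8·u - 2·sin(u), u^2]].
At the point, J = [[15.500, 48.000], [26.71776, 9.000]] (det J = -1142.95248).
Solving J·Δ = −F gives Δ = (-1.486, 0.022).

(-1.486, 0.022)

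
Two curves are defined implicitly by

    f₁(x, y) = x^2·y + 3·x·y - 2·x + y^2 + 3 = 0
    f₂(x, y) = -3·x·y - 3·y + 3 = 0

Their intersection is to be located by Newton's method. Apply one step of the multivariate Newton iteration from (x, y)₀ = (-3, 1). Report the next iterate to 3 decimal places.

(-1.250, 0.375)

At (-3, 1): F = (10.000, 9.000).
Jacobian J = [[2·x·y + 3·y - 2, x^2 + 3·x + 2·y], [-3·y, -3·x - 3]].
At the point, J = [[-5.000, 2.000], [-3.000, 6.000]] (det J = -24.000).
Solving J·Δ = −F gives Δ = (1.750, -0.625).
Then the next iterate is (x, y)₁ = (-1.250, 0.375).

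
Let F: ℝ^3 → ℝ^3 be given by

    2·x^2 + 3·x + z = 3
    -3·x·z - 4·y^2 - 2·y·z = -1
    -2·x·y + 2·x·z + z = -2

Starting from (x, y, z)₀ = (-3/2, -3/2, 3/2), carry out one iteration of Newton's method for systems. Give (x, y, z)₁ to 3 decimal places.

At (-3/2, -3/2, 3/2): F = (-1.500, 3.250, -5.500).
Jacobian J = [[4·x + 3, 0, 1], [-3·z, -8·y - 2·z, -3·x - 2·y], [-2·y + 2·z, -2·x, 2·x + 1]].
At the point, J = [[-3.000, 0.000, 1.000], [-4.500, 9.000, 7.500], [6.000, 3.000, -2.000]] (det J = 54.000).
Solving J·Δ = −F gives Δ = (-2.222, 2.833, -5.167).
Then the next iterate is (x, y, z)₁ = (-3.722, 1.333, -3.667).

(-3.722, 1.333, -3.667)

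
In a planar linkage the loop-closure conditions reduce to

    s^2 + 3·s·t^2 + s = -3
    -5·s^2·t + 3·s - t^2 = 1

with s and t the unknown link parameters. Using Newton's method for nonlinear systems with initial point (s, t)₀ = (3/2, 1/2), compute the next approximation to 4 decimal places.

(-0.7611, 1.1367)

At (3/2, 1/2): F = (7.8750, -2.3750).
Jacobian J = [[2·s + 3·t^2 + 1, 6·s·t], [-10·s·t + 3, -5·s^2 - 2·t]].
At the point, J = [[4.7500, 4.5000], [-4.5000, -12.2500]] (det J = -37.9375).
Solving J·Δ = −F gives Δ = (-2.2611, 0.6367).
Then the next iterate is (s, t)₁ = (-0.7611, 1.1367).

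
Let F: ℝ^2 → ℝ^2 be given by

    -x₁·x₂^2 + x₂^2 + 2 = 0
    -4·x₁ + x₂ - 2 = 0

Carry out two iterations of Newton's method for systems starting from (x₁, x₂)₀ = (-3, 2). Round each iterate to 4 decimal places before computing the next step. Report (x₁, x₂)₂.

(-0.5181, -0.0722)

At (-3, 2): F = (18.0000, 12.0000).
Jacobian J = [[-x₂^2, -2·x₁·x₂ + 2·x₂], [-4, 1]].
At the point, J = [[-4.0000, 16.0000], [-4.0000, 1.0000]] (det J = 60.0000).
Solving J·Δ = −F gives Δ = (2.9000, -0.4000).
Then the next iterate is (x₁, x₂)₁ = (-0.1000, 1.6000).
Round to (-0.1000, 1.6000) and repeat: F = (4.8160, 0.0000), J = [[-2.5600, 3.5200], [-4.0000, 1.0000]].
Δ = (-0.4181, -1.6722), so (x₁, x₂)₂ = (-0.5181, -0.0722).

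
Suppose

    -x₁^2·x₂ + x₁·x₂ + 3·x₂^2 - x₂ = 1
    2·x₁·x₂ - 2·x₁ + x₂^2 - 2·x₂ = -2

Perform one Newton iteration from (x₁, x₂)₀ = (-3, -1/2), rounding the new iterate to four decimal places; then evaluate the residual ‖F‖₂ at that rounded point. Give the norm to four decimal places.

64.5758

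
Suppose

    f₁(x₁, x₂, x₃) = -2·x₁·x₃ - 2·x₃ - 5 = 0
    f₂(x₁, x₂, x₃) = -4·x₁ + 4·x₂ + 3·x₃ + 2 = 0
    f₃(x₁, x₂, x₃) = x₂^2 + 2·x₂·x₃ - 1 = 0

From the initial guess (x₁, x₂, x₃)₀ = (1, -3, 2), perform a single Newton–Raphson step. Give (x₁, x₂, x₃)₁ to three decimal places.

At (1, -3, 2): F = (-13.000, -8.000, -4.000).
Jacobian J = [[-2·x₃, 0, -2·x₁ - 2], [-4, 4, 3], [0, 2·x₂ + 2·x₃, 2·x₂]].
At the point, J = [[-4.000, 0.000, -4.000], [-4.000, 4.000, 3.000], [0.000, -2.000, -6.000]] (det J = 40.000).
Solving J·Δ = −F gives Δ = (-2.650, -0.200, -0.600).
Then the next iterate is (x₁, x₂, x₃)₁ = (-1.650, -3.200, 1.400).

(-1.650, -3.200, 1.400)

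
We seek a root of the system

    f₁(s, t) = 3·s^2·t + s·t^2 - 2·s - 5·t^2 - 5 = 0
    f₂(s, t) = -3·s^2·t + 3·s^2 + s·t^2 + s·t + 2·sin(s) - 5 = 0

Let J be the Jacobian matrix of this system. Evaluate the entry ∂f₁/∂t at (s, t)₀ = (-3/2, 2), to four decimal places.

-19.2500

∂f₁/∂t = 3·s^2 + 2·s·t - 10·t.
At (-3/2, 2) this is -19.2500.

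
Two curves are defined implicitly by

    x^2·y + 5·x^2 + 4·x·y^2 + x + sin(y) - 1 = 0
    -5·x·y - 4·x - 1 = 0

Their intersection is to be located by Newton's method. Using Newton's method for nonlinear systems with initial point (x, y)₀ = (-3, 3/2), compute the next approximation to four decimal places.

(-1.2146, 0.6355)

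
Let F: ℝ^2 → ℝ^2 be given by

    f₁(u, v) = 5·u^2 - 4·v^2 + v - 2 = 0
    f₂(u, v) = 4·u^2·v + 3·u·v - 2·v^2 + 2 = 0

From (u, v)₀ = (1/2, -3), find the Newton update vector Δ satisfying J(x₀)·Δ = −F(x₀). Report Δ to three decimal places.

At (1/2, -3): F = (-39.750, -23.500).
Jacobian J = [[10·u, -8·v + 1], [8·u·v + 3·v, 4·u^2 + 3·u - 4·v]].
At the point, J = [[5.000, 25.000], [-21.000, 14.500]] (det J = 597.500).
Solving J·Δ = −F gives Δ = (-0.019, 1.594).

(-0.019, 1.594)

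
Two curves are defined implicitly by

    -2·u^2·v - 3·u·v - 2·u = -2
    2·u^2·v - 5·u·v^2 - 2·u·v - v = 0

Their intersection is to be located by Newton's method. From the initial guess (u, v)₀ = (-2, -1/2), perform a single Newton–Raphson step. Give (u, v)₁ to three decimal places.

(-2.333, 3.750)

At (-2, -1/2): F = (7.000, -3.000).
Jacobian J = [[-4·u·v - 3·v - 2, -2·u^2 - 3·u], [4·u·v - 5·v^2 - 2·v, 2·u^2 - 10·u·v - 2·u - 1]].
At the point, J = [[-4.500, -2.000], [3.750, 1.000]] (det J = 3.000).
Solving J·Δ = −F gives Δ = (-0.333, 4.250).
Then the next iterate is (u, v)₁ = (-2.333, 3.750).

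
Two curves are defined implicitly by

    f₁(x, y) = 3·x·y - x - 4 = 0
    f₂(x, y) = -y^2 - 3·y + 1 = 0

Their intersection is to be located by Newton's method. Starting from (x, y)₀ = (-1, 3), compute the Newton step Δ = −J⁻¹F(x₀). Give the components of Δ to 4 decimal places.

At (-1, 3): F = (-12.0000, -17.0000).
Jacobian J = [[3·y - 1, 3·x], [0, -2·y - 3]].
At the point, J = [[8.0000, -3.0000], [0.0000, -9.0000]] (det J = -72.0000).
Solving J·Δ = −F gives Δ = (0.7917, -1.8889).

(0.7917, -1.8889)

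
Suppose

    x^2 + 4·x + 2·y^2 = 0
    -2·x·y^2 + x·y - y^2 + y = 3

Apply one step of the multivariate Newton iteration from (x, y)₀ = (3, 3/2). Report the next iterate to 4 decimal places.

(0.6513, 1.1645)

At (3, 3/2): F = (25.5000, -12.7500).
Jacobian J = [[2·x + 4, 4·y], [-2·y^2 + y, -4·x·y + x - 2·y + 1]].
At the point, J = [[10.0000, 6.0000], [-3.0000, -17.0000]] (det J = -152.0000).
Solving J·Δ = −F gives Δ = (-2.3487, -0.3355).
Then the next iterate is (x, y)₁ = (0.6513, 1.1645).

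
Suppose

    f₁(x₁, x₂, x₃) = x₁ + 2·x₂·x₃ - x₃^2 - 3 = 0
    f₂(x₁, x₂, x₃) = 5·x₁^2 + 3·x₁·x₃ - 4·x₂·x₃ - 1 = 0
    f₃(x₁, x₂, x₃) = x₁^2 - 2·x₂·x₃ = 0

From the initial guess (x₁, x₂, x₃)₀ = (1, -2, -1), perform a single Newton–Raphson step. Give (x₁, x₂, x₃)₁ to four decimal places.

(2.3333, 0.1667, -2.0000)

At (1, -2, -1): F = (1.0000, -7.0000, -3.0000).
Jacobian J = [[1, 2·x₃, 2·x₂ - 2·x₃], [10·x₁ + 3·x₃, -4·x₃, 3·x₁ - 4·x₂], [2·x₁, -2·x₃, -2·x₂]].
At the point, J = [[1.0000, -2.0000, -2.0000], [7.0000, 4.0000, 11.0000], [2.0000, 2.0000, 4.0000]] (det J = -6.0000).
Solving J·Δ = −F gives Δ = (1.3333, 2.1667, -1.0000).
Then the next iterate is (x₁, x₂, x₃)₁ = (2.3333, 0.1667, -2.0000).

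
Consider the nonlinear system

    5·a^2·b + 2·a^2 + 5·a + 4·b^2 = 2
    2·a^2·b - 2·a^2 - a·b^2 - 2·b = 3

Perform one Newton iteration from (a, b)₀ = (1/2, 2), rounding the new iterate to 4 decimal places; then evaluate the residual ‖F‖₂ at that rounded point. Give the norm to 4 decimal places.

132.0275

At (1/2, 2): F = (19.5000, -8.5000).
Jacobian J = [[10·a·b + 4·a + 5, 5·a^2 + 8·b], [4·a·b - 4·a - b^2, 2·a^2 - 2·a·b - 2]].
At the point, J = [[17.0000, 17.2500], [-2.0000, -3.5000]] (det J = -25.0000).
Solving J·Δ = −F gives Δ = (3.1350, -4.2200).
Then the next iterate is (a, b)₁ = (3.6350, -2.2200).
Re-evaluating at (3.6350, -2.2200): F = (-84.351747, -101.567903), so ‖F‖₂ = 132.0275.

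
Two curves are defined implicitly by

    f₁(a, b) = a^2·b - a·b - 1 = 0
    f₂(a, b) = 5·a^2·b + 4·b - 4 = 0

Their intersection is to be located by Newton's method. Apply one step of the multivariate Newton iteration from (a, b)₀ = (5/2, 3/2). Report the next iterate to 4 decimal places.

(2.7857, -0.1905)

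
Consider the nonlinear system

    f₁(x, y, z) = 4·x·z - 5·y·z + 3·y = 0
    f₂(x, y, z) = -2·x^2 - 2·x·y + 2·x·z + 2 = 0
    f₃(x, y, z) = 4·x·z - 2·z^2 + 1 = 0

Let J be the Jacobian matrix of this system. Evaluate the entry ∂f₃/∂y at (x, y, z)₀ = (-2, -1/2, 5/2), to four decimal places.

∂f₃/∂y = 0.
At (-2, -1/2, 5/2) this is 0.0000.

0.0000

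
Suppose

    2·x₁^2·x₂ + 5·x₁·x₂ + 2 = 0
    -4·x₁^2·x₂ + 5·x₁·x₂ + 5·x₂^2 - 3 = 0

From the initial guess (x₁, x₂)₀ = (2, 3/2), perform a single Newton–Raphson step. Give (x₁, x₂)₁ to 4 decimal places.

(1.4190, 0.5183)

At (2, 3/2): F = (29.0000, -0.7500).
Jacobian J = [[4·x₁·x₂ + 5·x₂, 2·x₁^2 + 5·x₁], [-8·x₁·x₂ + 5·x₂, -4·x₁^2 + 5·x₁ + 10·x₂]].
At the point, J = [[19.5000, 18.0000], [-16.5000, 9.0000]] (det J = 472.5000).
Solving J·Δ = −F gives Δ = (-0.5810, -0.9817).
Then the next iterate is (x₁, x₂)₁ = (1.4190, 0.5183).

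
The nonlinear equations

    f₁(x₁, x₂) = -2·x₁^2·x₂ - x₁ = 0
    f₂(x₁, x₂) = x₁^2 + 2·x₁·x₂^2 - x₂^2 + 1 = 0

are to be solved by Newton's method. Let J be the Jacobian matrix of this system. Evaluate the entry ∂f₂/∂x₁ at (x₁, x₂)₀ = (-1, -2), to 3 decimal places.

∂f₂/∂x₁ = 2·x₁ + 2·x₂^2.
At (-1, -2) this is 6.000.

6.000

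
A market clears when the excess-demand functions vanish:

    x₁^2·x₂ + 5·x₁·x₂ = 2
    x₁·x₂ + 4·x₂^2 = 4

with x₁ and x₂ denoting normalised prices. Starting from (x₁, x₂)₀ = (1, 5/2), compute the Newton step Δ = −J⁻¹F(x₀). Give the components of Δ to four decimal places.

At (1, 5/2): F = (13.0000, 23.5000).
Jacobian J = [[2·x₁·x₂ + 5·x₂, x₁^2 + 5·x₁], [x₂, x₁ + 8·x₂]].
At the point, J = [[17.5000, 6.0000], [2.5000, 21.0000]] (det J = 352.5000).
Solving J·Δ = −F gives Δ = (-0.3745, -1.0745).

(-0.3745, -1.0745)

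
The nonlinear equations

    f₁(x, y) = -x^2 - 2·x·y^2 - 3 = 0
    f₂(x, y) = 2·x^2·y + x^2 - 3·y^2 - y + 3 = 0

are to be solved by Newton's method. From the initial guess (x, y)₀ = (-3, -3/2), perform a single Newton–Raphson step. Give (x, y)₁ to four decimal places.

(-1.7235, -1.3103)

At (-3, -3/2): F = (1.5000, -20.2500).
Jacobian J = [[-2·x - 2·y^2, -4·x·y], [4·x·y + 2·x, 2·x^2 - 6·y - 1]].
At the point, J = [[1.5000, -18.0000], [12.0000, 26.0000]] (det J = 255.0000).
Solving J·Δ = −F gives Δ = (1.2765, 0.1897).
Then the next iterate is (x, y)₁ = (-1.7235, -1.3103).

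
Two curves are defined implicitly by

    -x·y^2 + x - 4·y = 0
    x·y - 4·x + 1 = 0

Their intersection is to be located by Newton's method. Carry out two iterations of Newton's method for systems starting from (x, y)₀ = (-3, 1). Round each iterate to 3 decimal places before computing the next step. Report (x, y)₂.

(-0.724, 4.034)

At (-3, 1): F = (-4.000, 10.000).
Jacobian J = [[-y^2 + 1, -2·x·y - 4], [y - 4, x]].
At the point, J = [[0.000, 2.000], [-3.000, -3.000]] (det J = 6.000).
Solving J·Δ = −F gives Δ = (1.333, 2.000).
Then the next iterate is (x, y)₁ = (-1.667, 3.000).
Round to (-1.667, 3.000) and repeat: F = (1.336, 2.667), J = [[-8.000, 6.002], [-1.000, -1.667]].
Δ = (0.943, 1.034), so (x, y)₂ = (-0.724, 4.034).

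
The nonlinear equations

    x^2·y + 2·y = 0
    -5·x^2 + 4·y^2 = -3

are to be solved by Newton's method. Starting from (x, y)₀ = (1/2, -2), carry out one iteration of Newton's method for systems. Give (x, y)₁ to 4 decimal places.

(-0.2413, -0.6590)

At (1/2, -2): F = (-4.5000, 17.7500).
Jacobian J = [[2·x·y, x^2 + 2], [-10·x, 8·y]].
At the point, J = [[-2.0000, 2.2500], [-5.0000, -16.0000]] (det J = 43.2500).
Solving J·Δ = −F gives Δ = (-0.7413, 1.3410).
Then the next iterate is (x, y)₁ = (-0.2413, -0.6590).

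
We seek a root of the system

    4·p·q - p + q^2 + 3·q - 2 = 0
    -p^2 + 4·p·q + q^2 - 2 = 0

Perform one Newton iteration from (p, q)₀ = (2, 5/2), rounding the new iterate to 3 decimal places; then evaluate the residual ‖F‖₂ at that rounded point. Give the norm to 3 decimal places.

At (2, 5/2): F = (29.750, 20.250).
Jacobian J = [[4·q - 1, 4·p + 2·q + 3], [-2·p + 4·q, 4·p + 2·q]].
At the point, J = [[9.000, 16.000], [6.000, 13.000]] (det J = 21.000).
Solving J·Δ = −F gives Δ = (-2.988, -0.179).
Then the next iterate is (p, q)₁ = (-0.988, 2.321).
Re-evaluating at (-0.988, 2.321): F = (2.16545, -6.76169), so ‖F‖₂ = 7.100.

7.100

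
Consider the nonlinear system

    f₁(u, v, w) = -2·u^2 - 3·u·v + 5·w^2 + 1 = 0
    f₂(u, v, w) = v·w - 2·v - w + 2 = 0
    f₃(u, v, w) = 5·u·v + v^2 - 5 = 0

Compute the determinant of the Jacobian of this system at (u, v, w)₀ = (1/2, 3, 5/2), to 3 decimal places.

-45.500

J = [[-4·u - 3·v, -3·u, 10·w], [0, w - 2, v - 1], [5·v, 5·u + 2·v, 0]].
At the point, J = [[-11.000, -1.500, 25.000], [0.000, 0.500, 2.000], [15.000, 8.500, 0.000]].
det J = -45.500.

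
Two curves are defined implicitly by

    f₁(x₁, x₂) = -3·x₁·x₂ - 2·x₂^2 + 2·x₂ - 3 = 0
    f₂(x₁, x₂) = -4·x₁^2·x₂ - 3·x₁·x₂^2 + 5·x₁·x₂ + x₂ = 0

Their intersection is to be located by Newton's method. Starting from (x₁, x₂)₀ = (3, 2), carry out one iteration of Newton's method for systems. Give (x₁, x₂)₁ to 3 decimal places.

At (3, 2): F = (-25.000, -76.000).
Jacobian J = [[-3·x₂, -3·x₁ - 4·x₂ + 2], [-8·x₁·x₂ - 3·x₂^2 + 5·x₂, -4·x₁^2 - 6·x₁·x₂ + 5·x₁ + 1]].
At the point, J = [[-6.000, -15.000], [-50.000, -56.000]] (det J = -414.000).
Solving J·Δ = −F gives Δ = (0.628, -1.918).
Then the next iterate is (x₁, x₂)₁ = (3.628, 0.082).

(3.628, 0.082)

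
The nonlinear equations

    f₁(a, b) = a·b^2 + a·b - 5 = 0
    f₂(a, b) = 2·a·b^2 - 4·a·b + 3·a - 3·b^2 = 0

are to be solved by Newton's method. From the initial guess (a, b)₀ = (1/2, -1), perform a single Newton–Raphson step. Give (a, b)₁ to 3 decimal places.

(2.556, -11.000)

At (1/2, -1): F = (-5.000, 1.500).
Jacobian J = [[b^2 + b, 2·a·b + a], [2·b^2 - 4·b + 3, 4·a·b - 4·a - 6·b]].
At the point, J = [[0.000, -0.500], [9.000, 2.000]] (det J = 4.500).
Solving J·Δ = −F gives Δ = (2.056, -10.000).
Then the next iterate is (a, b)₁ = (2.556, -11.000).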